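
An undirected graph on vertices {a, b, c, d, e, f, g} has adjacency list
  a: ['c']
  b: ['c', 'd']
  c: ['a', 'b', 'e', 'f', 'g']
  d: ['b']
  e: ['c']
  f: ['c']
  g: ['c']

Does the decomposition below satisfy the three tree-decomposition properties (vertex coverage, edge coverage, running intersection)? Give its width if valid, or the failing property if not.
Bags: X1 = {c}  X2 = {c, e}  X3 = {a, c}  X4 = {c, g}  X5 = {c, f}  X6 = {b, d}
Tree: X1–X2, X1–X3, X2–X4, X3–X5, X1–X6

A tree decomposition must satisfy three properties: every vertex lies in some bag; for every edge, both endpoints lie together in some bag; and for every vertex, the bags containing it form a connected subtree. Here edge (b,c) lies in no bag, so the decomposition is invalid.

No — edge (b,c) lies in no bag.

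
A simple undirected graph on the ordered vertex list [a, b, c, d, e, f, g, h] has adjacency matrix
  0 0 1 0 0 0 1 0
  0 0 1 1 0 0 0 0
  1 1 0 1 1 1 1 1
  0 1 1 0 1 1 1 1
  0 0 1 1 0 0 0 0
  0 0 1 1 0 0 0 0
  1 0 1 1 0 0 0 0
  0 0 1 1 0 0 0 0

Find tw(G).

2

A width-2 tree decomposition is:
Bags: B1 = {c, d, e}  B2 = {b, c, d}  B3 = {c, d, h}  B4 = {c, d, f}  B5 = {c, d, g}  B6 = {a, c, g}
Tree: B1–B2, B2–B3, B2–B4, B4–B5, B5–B6
Each bag holds 3 vertices, so the decomposition has width 2, which upper-bounds the treewidth. Conversely, {c, d, f} is a clique of size 3, and the vertices of any clique must share a bag in every tree decomposition; so some bag has ≥ 3 vertices and tw(G) ≥ 2. Therefore the treewidth is 2.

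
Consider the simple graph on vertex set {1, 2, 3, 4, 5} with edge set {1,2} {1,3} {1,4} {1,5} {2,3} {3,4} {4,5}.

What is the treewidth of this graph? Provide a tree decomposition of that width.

Each bag holds 3 vertices, so the decomposition has width 2, which upper-bounds the treewidth. On the other hand G contains the 3-clique {1, 2, 3}. A clique must lie in a single bag of any decomposition, so no decomposition can have width below 2. Combining the bounds, tw(G) = 2.

Treewidth 2.
One optimal decomposition is:
Bags: B1 = {1, 3, 4}  B2 = {1, 2, 3}  B3 = {1, 4, 5}
Tree: B1–B2, B1–B3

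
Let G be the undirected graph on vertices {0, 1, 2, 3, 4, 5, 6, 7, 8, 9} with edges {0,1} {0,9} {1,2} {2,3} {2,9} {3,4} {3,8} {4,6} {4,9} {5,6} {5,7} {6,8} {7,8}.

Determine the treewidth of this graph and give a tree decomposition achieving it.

Each bag holds 3 vertices, so the decomposition has width 2, which upper-bounds the treewidth. For the lower bound, G contains the cycle 0–1–2–9–0, so G is not a forest; only forests have treewidth ≤ 1, hence tw(G) ≥ 2. The upper and lower bounds meet at 2, so that is the treewidth.

Treewidth 2.
Bags: B1 = {0, 1, 9}  B2 = {1, 2, 9}  B3 = {2, 4, 9}  B4 = {2, 3, 4}  B5 = {3, 4, 6}  B6 = {3, 6, 8}  B7 = {5, 6, 8}  B8 = {5, 7, 8}
Tree: B1–B2, B2–B3, B3–B4, B4–B5, B5–B6, B6–B7, B7–B8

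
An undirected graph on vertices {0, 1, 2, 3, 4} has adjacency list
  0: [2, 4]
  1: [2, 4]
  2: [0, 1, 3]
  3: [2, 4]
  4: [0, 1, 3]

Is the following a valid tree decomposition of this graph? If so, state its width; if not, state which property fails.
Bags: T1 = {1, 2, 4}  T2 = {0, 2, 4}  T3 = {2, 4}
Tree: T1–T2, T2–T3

A tree decomposition must satisfy three properties: every vertex lies in some bag; for every edge, both endpoints lie together in some bag; and for every vertex, the bags containing it form a connected subtree. Here vertex 3 appears in no bag, so the decomposition is invalid.

No — vertex 3 appears in no bag.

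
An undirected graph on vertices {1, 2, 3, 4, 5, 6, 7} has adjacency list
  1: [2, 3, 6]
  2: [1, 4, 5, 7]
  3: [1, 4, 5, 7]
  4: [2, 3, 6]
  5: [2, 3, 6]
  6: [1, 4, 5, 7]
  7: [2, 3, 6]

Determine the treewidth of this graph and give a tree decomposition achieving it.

Every bag has size at most 4, so the width is 4 − 1 = 3 and tw(G) ≤ 3. For the lower bound: the 4 vertex sets {3,7}, {4,6}, {2}, {1} are disjoint, each induces a connected subgraph, and every pair is joined by at least one edge of G. Contracting each set to a single vertex therefore yields K_{4} as a minor, and since treewidth is minor-monotone, tw(G) ≥ tw(K_{4}) = 3. Therefore the treewidth is 3.

Treewidth 3.
Bags: B1 = {2, 3, 6, 7}  B2 = {2, 3, 4, 6}  B3 = {1, 2, 3, 6}  B4 = {2, 3, 5, 6}
Tree: B1–B2, B2–B3, B3–B4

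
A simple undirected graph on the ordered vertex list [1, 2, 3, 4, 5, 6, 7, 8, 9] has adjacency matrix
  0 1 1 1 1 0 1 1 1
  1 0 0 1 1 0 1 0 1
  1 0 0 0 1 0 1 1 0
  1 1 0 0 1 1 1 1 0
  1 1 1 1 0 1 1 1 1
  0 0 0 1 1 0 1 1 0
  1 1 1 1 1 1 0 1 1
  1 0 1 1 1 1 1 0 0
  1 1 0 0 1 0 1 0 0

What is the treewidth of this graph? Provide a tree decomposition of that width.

Treewidth 4.
Bags: B1 = {1, 2, 4, 5, 7}  B2 = {1, 4, 5, 7, 8}  B3 = {1, 3, 5, 7, 8}  B4 = {4, 5, 6, 7, 8}  B5 = {1, 2, 5, 7, 9}
Tree: B1–B2, B2–B3, B2–B4, B1–B5

Each bag holds 5 vertices, so the decomposition has width 4, which upper-bounds the treewidth. For the lower bound, the 5 vertices {1, 3, 5, 7, 8} are pairwise adjacent, and any tree decomposition puts a clique entirely inside one bag — forcing width ≥ 4. The upper and lower bounds meet at 4, so that is the treewidth.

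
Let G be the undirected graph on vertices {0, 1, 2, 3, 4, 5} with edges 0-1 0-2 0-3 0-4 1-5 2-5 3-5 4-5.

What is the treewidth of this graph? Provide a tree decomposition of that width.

Every bag has size at most 3, so the width is 3 − 1 = 2 and tw(G) ≤ 2. Since 5–3–0–2–5 is a cycle in G, G is not acyclic. Forests are exactly the graphs of treewidth ≤ 1, so tw(G) ≥ 2. Hence tw(G) = 2 exactly.

Treewidth 2.
One optimal decomposition is:
Bags: B1 = {0, 3, 5}  B2 = {0, 2, 5}  B3 = {0, 1, 5}  B4 = {0, 4, 5}
Tree: B1–B2, B2–B3, B3–B4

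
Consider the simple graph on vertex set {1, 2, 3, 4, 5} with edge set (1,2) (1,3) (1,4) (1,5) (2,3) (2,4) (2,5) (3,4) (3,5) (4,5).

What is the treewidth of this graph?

4

A width-4 tree decomposition is:
Bags: B1 = {1, 2, 3, 4, 5}
Tree: (single bag)
With just one bag of size 5, the width is 5 − 1 = 4, so tw(G) ≤ 4. On the other hand G contains the 5-clique {1, 2, 3, 4, 5}. A clique must lie in a single bag of any decomposition, so no decomposition can have width below 4. Therefore the treewidth is 4.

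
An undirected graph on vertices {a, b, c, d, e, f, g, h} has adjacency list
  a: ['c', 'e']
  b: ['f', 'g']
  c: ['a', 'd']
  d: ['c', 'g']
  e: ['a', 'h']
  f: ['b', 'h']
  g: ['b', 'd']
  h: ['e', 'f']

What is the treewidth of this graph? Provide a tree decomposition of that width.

Every bag has size at most 3, so the width is 3 − 1 = 2 and tw(G) ≤ 2. For the lower bound, G contains the cycle g–b–f–h–e–a–c–d–g, so G is not a forest; only forests have treewidth ≤ 1, hence tw(G) ≥ 2. Hence tw(G) = 2 exactly.

Treewidth 2.
One optimal decomposition is:
Bags: B1 = {b, f, g}  B2 = {f, g, h}  B3 = {e, g, h}  B4 = {a, e, g}  B5 = {a, c, g}  B6 = {c, d, g}
Tree: B1–B2, B2–B3, B3–B4, B4–B5, B5–B6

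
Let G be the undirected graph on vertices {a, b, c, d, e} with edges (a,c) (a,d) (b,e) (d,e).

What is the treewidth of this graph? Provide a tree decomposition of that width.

Every bag has size at most 2, so the width is 2 − 1 = 1 and tw(G) ≤ 1. G has an edge, so its treewidth is at least 1. Therefore the treewidth is 1.

Treewidth 1.
Bags: B1 = {b, e}  B2 = {d, e}  B3 = {a, d}  B4 = {a, c}
Tree: B1–B2, B2–B3, B3–B4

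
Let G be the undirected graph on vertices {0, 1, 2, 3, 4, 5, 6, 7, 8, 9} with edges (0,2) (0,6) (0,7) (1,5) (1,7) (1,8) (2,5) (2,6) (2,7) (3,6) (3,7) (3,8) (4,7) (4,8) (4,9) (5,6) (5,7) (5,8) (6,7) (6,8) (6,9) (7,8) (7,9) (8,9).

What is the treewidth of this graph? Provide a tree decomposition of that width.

Treewidth 3.
Bags: B1 = {5, 6, 7, 8}  B2 = {6, 7, 8, 9}  B3 = {1, 5, 7, 8}  B4 = {2, 5, 6, 7}  B5 = {4, 7, 8, 9}  B6 = {0, 2, 6, 7}  B7 = {3, 6, 7, 8}
Tree: B1–B2, B1–B3, B1–B4, B2–B5, B4–B6, B2–B7

The largest bag has 4 vertices, giving width 3; this decomposition certifies tw(G) ≤ 3. For the lower bound, the 4 vertices {1, 5, 7, 8} are pairwise adjacent, and any tree decomposition puts a clique entirely inside one bag — forcing width ≥ 3. Therefore the treewidth is 3.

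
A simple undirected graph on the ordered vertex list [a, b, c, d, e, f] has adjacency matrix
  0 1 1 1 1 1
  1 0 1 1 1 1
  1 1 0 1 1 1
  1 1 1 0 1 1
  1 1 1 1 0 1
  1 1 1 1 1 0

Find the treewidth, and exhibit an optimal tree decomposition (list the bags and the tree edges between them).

Treewidth 5.
One such decomposition:
Bags: B1 = {a, b, c, d, e, f}
Tree: (single bag)

With just one bag of size 6, the width is 6 − 1 = 5, so tw(G) ≤ 5. Conversely, {a, b, c, d, e, f} is a clique of size 6, and the vertices of any clique must share a bag in every tree decomposition; so some bag has ≥ 6 vertices and tw(G) ≥ 5. Hence tw(G) = 5 exactly.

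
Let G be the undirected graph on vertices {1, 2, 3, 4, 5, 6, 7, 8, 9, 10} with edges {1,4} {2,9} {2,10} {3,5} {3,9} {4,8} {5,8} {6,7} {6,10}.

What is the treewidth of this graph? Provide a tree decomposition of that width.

Each bag holds 2 vertices, so the decomposition has width 1, which upper-bounds the treewidth. Since G has at least one edge (e.g. 1–4), it is not an edgeless graph, so tw(G) ≥ 1. Combining the bounds, tw(G) = 1.

Treewidth 1.
One optimal decomposition is:
Bags: B1 = {1, 4}  B2 = {4, 8}  B3 = {5, 8}  B4 = {3, 5}  B5 = {3, 9}  B6 = {2, 9}  B7 = {2, 10}  B8 = {6, 10}  B9 = {6, 7}
Tree: B1–B2, B2–B3, B3–B4, B4–B5, B5–B6, B6–B7, B7–B8, B8–B9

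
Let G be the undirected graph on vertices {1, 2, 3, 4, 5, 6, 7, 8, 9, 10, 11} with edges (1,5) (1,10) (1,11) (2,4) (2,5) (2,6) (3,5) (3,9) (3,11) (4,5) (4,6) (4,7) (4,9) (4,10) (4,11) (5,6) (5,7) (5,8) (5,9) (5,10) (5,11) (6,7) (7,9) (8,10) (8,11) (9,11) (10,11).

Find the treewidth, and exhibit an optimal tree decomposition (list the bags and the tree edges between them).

Each bag holds 4 vertices, so the decomposition has width 3, which upper-bounds the treewidth. Conversely, {5, 8, 10, 11} is a clique of size 4, and the vertices of any clique must share a bag in every tree decomposition; so some bag has ≥ 4 vertices and tw(G) ≥ 3. Therefore the treewidth is 3.

Treewidth 3.
Bags: B1 = {4, 5, 10, 11}  B2 = {4, 5, 9, 11}  B3 = {3, 5, 9, 11}  B4 = {4, 5, 7, 9}  B5 = {4, 5, 6, 7}  B6 = {5, 8, 10, 11}  B7 = {1, 5, 10, 11}  B8 = {2, 4, 5, 6}
Tree: B1–B2, B2–B3, B2–B4, B4–B5, B1–B6, B6–B7, B5–B8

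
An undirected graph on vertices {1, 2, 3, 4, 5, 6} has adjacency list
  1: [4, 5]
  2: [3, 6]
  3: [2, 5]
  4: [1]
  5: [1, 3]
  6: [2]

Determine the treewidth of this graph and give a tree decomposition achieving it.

The largest bag has 2 vertices, giving width 1; this decomposition certifies tw(G) ≤ 1. G has an edge, so its treewidth is at least 1. Therefore the treewidth is 1.

Treewidth 1.
One optimal decomposition is:
Bags: B1 = {1, 4}  B2 = {1, 5}  B3 = {3, 5}  B4 = {2, 3}  B5 = {2, 6}
Tree: B1–B2, B2–B3, B3–B4, B4–B5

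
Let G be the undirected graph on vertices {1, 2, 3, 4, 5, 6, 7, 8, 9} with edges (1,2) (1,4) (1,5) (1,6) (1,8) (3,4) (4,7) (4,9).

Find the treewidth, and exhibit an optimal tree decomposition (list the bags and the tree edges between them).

The largest bag has 2 vertices, giving width 1; this decomposition certifies tw(G) ≤ 1. Any graph with an edge has treewidth ≥ 1, and G has the edge 1–4. The upper and lower bounds meet at 1, so that is the treewidth.

Treewidth 1.
One such decomposition:
Bags: B1 = {1, 4}  B2 = {1, 2}  B3 = {3, 4}  B4 = {1, 6}  B5 = {4, 7}  B6 = {4, 9}  B7 = {1, 8}  B8 = {1, 5}
Tree: B1–B2, B1–B3, B2–B4, B3–B5, B5–B6, B2–B7, B1–B8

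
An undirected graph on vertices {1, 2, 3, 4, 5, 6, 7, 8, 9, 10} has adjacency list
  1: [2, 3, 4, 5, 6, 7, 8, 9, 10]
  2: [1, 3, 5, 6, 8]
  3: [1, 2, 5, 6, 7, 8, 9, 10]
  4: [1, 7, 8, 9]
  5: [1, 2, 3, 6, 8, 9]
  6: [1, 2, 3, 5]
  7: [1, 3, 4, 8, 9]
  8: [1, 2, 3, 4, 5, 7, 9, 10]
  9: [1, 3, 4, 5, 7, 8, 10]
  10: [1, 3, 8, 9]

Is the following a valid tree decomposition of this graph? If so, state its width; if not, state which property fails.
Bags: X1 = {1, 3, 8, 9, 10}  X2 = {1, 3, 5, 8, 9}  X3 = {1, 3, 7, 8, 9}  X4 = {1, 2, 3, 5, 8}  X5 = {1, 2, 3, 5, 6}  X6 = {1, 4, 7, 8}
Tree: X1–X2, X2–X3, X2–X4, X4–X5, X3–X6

A tree decomposition must satisfy three properties: every vertex lies in some bag; for every edge, both endpoints lie together in some bag; and for every vertex, the bags containing it form a connected subtree. Here edge (9,4) lies in no bag, so the decomposition is invalid.

No — edge (9,4) lies in no bag.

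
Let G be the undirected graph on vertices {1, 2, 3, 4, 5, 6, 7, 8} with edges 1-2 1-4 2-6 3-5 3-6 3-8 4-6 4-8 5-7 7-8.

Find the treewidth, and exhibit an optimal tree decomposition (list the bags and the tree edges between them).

Treewidth 2.
One optimal decomposition is:
Bags: B1 = {1, 2, 4}  B2 = {2, 4, 6}  B3 = {4, 6, 8}  B4 = {3, 6, 8}  B5 = {3, 7, 8}  B6 = {3, 5, 7}
Tree: B1–B2, B2–B3, B3–B4, B4–B5, B5–B6

Each bag holds 3 vertices, so the decomposition has width 2, which upper-bounds the treewidth. For the lower bound, G contains the cycle 1–2–6–4–1, so G is not a forest; only forests have treewidth ≤ 1, hence tw(G) ≥ 2. Hence tw(G) = 2 exactly.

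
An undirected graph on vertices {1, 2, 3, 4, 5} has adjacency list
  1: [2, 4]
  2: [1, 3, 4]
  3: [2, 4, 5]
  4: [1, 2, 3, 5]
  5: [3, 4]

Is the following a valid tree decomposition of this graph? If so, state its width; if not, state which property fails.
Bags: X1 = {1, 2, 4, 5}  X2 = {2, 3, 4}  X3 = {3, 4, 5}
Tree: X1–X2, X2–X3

A tree decomposition must satisfy three properties: every vertex lies in some bag; for every edge, both endpoints lie together in some bag; and for every vertex, the bags containing it form a connected subtree. Here bags containing vertex 5 are not connected in the tree, so the decomposition is invalid.

No — bags containing vertex 5 are not connected in the tree.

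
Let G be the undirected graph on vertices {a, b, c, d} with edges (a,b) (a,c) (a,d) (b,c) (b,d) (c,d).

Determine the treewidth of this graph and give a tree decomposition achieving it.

Treewidth 3.
Bags: B1 = {a, b, c, d}
Tree: (single bag)

With just one bag of size 4, the width is 4 − 1 = 3, so tw(G) ≤ 3. For the lower bound, the 4 vertices {a, b, c, d} are pairwise adjacent, and any tree decomposition puts a clique entirely inside one bag — forcing width ≥ 3. Combining the bounds, tw(G) = 3.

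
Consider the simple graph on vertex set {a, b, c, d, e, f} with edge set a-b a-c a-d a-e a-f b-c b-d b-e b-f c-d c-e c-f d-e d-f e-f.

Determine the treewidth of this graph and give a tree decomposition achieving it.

With just one bag of size 6, the width is 6 − 1 = 5, so tw(G) ≤ 5. For the lower bound, the 6 vertices {a, b, c, d, e, f} are pairwise adjacent, and any tree decomposition puts a clique entirely inside one bag — forcing width ≥ 5. Therefore the treewidth is 5.

Treewidth 5.
One such decomposition:
Bags: B1 = {a, b, c, d, e, f}
Tree: (single bag)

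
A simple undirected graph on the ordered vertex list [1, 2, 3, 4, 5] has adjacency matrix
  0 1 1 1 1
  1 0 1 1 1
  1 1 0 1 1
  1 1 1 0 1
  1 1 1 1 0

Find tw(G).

A width-4 tree decomposition is:
Bags: B1 = {1, 2, 3, 4, 5}
Tree: (single bag)
With just one bag of size 5, the width is 5 − 1 = 4, so tw(G) ≤ 4. Conversely, {1, 2, 3, 4, 5} is a clique of size 5, and the vertices of any clique must share a bag in every tree decomposition; so some bag has ≥ 5 vertices and tw(G) ≥ 4. The upper and lower bounds meet at 4, so that is the treewidth.

4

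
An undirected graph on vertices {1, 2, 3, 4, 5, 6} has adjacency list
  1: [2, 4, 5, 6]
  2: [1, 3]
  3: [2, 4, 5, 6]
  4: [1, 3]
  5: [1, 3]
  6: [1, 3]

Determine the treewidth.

2

A width-2 tree decomposition is:
Bags: B1 = {1, 3, 4}  B2 = {1, 3, 6}  B3 = {1, 2, 3}  B4 = {1, 3, 5}
Tree: B1–B2, B2–B3, B3–B4
The largest bag has 3 vertices, giving width 2; this decomposition certifies tw(G) ≤ 2. For the lower bound, G contains the cycle 4–3–6–1–4, so G is not a forest; only forests have treewidth ≤ 1, hence tw(G) ≥ 2. Hence tw(G) = 2 exactly.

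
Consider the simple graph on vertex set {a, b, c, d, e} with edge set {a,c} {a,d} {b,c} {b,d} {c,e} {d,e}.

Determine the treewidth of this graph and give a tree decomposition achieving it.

Treewidth 2.
One such decomposition:
Bags: B1 = {c, d, e}  B2 = {b, c, d}  B3 = {a, c, d}
Tree: B1–B2, B2–B3

The largest bag has 3 vertices, giving width 2; this decomposition certifies tw(G) ≤ 2. For the lower bound, G contains the cycle c–e–d–b–c, so G is not a forest; only forests have treewidth ≤ 1, hence tw(G) ≥ 2. Combining the bounds, tw(G) = 2.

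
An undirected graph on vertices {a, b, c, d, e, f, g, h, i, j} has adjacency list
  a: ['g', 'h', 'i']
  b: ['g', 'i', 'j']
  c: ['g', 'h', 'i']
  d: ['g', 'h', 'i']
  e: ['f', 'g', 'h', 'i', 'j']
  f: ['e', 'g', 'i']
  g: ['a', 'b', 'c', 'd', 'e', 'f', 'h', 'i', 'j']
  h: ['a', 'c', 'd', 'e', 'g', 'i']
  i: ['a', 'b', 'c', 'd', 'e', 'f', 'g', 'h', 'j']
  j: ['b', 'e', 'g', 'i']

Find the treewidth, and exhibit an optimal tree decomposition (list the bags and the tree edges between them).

Each bag holds 4 vertices, so the decomposition has width 3, which upper-bounds the treewidth. For the lower bound, the 4 vertices {e, g, i, j} are pairwise adjacent, and any tree decomposition puts a clique entirely inside one bag — forcing width ≥ 3. Therefore the treewidth is 3.

Treewidth 3.
One optimal decomposition is:
Bags: B1 = {e, g, h, i}  B2 = {e, g, i, j}  B3 = {a, g, h, i}  B4 = {e, f, g, i}  B5 = {d, g, h, i}  B6 = {b, g, i, j}  B7 = {c, g, h, i}
Tree: B1–B2, B1–B3, B1–B4, B3–B5, B2–B6, B5–B7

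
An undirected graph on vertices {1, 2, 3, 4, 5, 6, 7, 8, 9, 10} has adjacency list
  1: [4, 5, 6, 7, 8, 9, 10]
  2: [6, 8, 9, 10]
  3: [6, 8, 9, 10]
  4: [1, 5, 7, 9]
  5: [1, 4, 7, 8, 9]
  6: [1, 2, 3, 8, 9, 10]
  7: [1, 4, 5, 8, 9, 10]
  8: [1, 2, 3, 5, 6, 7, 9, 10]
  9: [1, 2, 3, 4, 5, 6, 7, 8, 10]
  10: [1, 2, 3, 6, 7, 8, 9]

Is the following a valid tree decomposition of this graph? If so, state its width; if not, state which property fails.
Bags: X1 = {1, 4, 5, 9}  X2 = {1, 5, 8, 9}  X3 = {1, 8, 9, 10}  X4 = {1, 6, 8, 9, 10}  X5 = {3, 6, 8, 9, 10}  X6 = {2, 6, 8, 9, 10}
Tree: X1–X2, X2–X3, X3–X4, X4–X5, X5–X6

No — vertex 7 appears in no bag.

A tree decomposition must satisfy three properties: every vertex lies in some bag; for every edge, both endpoints lie together in some bag; and for every vertex, the bags containing it form a connected subtree. Here vertex 7 appears in no bag, so the decomposition is invalid.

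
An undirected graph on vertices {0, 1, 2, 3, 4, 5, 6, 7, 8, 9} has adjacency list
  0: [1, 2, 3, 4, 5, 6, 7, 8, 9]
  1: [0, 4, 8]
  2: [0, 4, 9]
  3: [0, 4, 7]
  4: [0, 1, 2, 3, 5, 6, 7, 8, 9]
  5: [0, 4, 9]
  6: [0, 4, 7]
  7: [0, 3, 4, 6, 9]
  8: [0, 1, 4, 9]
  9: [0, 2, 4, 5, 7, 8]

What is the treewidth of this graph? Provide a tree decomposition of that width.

Treewidth 3.
One such decomposition:
Bags: B1 = {0, 1, 4, 8}  B2 = {0, 4, 8, 9}  B3 = {0, 4, 7, 9}  B4 = {0, 4, 6, 7}  B5 = {0, 4, 5, 9}  B6 = {0, 2, 4, 9}  B7 = {0, 3, 4, 7}
Tree: B1–B2, B2–B3, B3–B4, B2–B5, B2–B6, B3–B7

Every bag has size at most 4, so the width is 4 − 1 = 3 and tw(G) ≤ 3. Conversely, {0, 1, 4, 8} is a clique of size 4, and the vertices of any clique must share a bag in every tree decomposition; so some bag has ≥ 4 vertices and tw(G) ≥ 3. Combining the bounds, tw(G) = 3.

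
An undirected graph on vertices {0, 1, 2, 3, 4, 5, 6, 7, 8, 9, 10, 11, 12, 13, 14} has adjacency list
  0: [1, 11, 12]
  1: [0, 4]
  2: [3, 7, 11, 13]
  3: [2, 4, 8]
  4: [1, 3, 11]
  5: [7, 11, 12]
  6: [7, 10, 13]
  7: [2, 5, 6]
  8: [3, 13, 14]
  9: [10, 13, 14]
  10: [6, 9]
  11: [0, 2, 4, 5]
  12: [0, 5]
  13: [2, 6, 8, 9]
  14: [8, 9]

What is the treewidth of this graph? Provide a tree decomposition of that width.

Treewidth 3.
One optimal decomposition is:
Bags: B1 = {0, 1, 5, 12}  B2 = {0, 1, 5, 11}  B3 = {1, 4, 5, 11}  B4 = {4, 5, 7, 11}  B5 = {2, 4, 7, 11}  B6 = {2, 3, 4, 7}  B7 = {2, 3, 6, 7}  B8 = {2, 3, 6, 13}  B9 = {3, 6, 8, 13}  B10 = {6, 8, 10, 13}  B11 = {8, 9, 10, 13}  B12 = {8, 9, 10, 14}
Tree: B1–B2, B2–B3, B3–B4, B4–B5, B5–B6, B6–B7, B7–B8, B8–B9, B9–B10, B10–B11, B11–B12

Every bag has size at most 4, so the width is 4 − 1 = 3 and tw(G) ≤ 3. For the lower bound: the 4 vertex sets {0,1,12}, {5}, {11}, {2,3,4,7} are disjoint, each induces a connected subgraph, and every pair is joined by at least one edge of G. Contracting each set to a single vertex therefore yields K_{4} as a minor, and since treewidth is minor-monotone, tw(G) ≥ tw(K_{4}) = 3. The upper and lower bounds meet at 3, so that is the treewidth.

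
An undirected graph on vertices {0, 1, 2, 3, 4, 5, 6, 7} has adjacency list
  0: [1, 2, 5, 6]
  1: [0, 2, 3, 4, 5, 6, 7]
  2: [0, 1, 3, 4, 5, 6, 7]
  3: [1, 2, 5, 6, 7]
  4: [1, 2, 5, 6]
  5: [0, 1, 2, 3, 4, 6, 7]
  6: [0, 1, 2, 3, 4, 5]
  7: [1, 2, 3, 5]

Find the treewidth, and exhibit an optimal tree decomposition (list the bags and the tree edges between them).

Treewidth 4.
One optimal decomposition is:
Bags: B1 = {1, 2, 3, 5, 6}  B2 = {1, 2, 4, 5, 6}  B3 = {1, 2, 3, 5, 7}  B4 = {0, 1, 2, 5, 6}
Tree: B1–B2, B1–B3, B2–B4

The largest bag has 5 vertices, giving width 4; this decomposition certifies tw(G) ≤ 4. Conversely, {0, 1, 2, 5, 6} is a clique of size 5, and the vertices of any clique must share a bag in every tree decomposition; so some bag has ≥ 5 vertices and tw(G) ≥ 4. Therefore the treewidth is 4.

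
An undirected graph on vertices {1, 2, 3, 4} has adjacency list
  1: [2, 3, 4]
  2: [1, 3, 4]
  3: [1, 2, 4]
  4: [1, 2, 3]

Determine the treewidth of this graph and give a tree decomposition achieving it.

Treewidth 3.
Bags: B1 = {1, 2, 3, 4}
Tree: (single bag)

With just one bag of size 4, the width is 4 − 1 = 3, so tw(G) ≤ 3. Conversely, {1, 2, 3, 4} is a clique of size 4, and the vertices of any clique must share a bag in every tree decomposition; so some bag has ≥ 4 vertices and tw(G) ≥ 3. Therefore the treewidth is 3.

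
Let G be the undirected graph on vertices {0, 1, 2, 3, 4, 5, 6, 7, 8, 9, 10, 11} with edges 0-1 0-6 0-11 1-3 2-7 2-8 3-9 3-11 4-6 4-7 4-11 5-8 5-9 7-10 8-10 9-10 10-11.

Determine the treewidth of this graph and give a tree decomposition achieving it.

Every bag has size at most 4, so the width is 4 − 1 = 3 and tw(G) ≤ 3. For the lower bound: the 4 vertex sets {2,5,8}, {9}, {10}, {3,4,7,11} are disjoint, each induces a connected subgraph, and every pair is joined by at least one edge of G. Contracting each set to a single vertex therefore yields K_{4} as a minor, and since treewidth is minor-monotone, tw(G) ≥ tw(K_{4}) = 3. Therefore the treewidth is 3.

Treewidth 3.
One such decomposition:
Bags: B1 = {2, 5, 8, 9}  B2 = {2, 8, 9, 10}  B3 = {2, 7, 9, 10}  B4 = {3, 7, 9, 10}  B5 = {3, 7, 10, 11}  B6 = {3, 4, 7, 11}  B7 = {1, 3, 4, 11}  B8 = {0, 1, 4, 11}  B9 = {0, 1, 4, 6}
Tree: B1–B2, B2–B3, B3–B4, B4–B5, B5–B6, B6–B7, B7–B8, B8–B9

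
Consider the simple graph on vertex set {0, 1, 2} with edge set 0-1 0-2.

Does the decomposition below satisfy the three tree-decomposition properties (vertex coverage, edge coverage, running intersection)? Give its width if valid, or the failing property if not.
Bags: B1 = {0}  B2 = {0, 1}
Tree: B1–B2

A tree decomposition must satisfy three properties: every vertex lies in some bag; for every edge, both endpoints lie together in some bag; and for every vertex, the bags containing it form a connected subtree. Here vertex 2 appears in no bag, so the decomposition is invalid.

No — vertex 2 appears in no bag.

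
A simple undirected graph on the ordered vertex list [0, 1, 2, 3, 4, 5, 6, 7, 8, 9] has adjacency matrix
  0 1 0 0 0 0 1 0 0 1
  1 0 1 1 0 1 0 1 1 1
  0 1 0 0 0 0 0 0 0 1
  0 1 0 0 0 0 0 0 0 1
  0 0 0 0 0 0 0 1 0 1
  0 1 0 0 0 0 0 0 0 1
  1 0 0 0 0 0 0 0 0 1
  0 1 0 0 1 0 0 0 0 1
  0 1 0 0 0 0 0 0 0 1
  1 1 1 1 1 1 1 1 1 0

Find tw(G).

2

A width-2 tree decomposition is:
Bags: B1 = {1, 7, 9}  B2 = {0, 1, 9}  B3 = {4, 7, 9}  B4 = {1, 3, 9}  B5 = {1, 8, 9}  B6 = {1, 5, 9}  B7 = {0, 6, 9}  B8 = {1, 2, 9}
Tree: B1–B2, B1–B3, B1–B4, B4–B5, B1–B6, B2–B7, B1–B8
Every bag has size at most 3, so the width is 3 − 1 = 2 and tw(G) ≤ 2. Conversely, {0, 1, 9} is a clique of size 3, and the vertices of any clique must share a bag in every tree decomposition; so some bag has ≥ 3 vertices and tw(G) ≥ 2. Combining the bounds, tw(G) = 2.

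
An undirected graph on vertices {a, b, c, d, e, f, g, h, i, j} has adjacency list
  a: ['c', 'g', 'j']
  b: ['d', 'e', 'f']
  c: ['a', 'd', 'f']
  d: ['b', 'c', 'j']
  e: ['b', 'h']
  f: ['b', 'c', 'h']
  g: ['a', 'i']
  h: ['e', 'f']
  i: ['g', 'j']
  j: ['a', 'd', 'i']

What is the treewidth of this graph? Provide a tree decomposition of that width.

Every bag has size at most 3, so the width is 3 − 1 = 2 and tw(G) ≤ 2. The edges h–e–b–f–h form a cycle, so G is not a tree and its treewidth is at least 2. Hence tw(G) = 2 exactly.

Treewidth 2.
One such decomposition:
Bags: B1 = {e, f, h}  B2 = {b, e, f}  B3 = {b, c, f}  B4 = {b, c, d}  B5 = {a, c, d}  B6 = {a, d, j}  B7 = {a, g, j}  B8 = {g, i, j}
Tree: B1–B2, B2–B3, B3–B4, B4–B5, B5–B6, B6–B7, B7–B8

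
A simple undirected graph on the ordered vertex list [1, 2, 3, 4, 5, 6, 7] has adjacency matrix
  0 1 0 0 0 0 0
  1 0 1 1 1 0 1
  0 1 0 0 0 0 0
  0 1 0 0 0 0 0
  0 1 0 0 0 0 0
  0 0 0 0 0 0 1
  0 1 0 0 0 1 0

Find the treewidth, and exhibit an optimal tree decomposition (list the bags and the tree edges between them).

Treewidth 1.
Bags: B1 = {2, 3}  B2 = {1, 2}  B3 = {2, 7}  B4 = {6, 7}  B5 = {2, 4}  B6 = {2, 5}
Tree: B1–B2, B2–B3, B3–B4, B2–B5, B1–B6

Every bag has size at most 2, so the width is 2 − 1 = 1 and tw(G) ≤ 1. Since G has at least one edge (e.g. 2–3), it is not an edgeless graph, so tw(G) ≥ 1. Combining the bounds, tw(G) = 1.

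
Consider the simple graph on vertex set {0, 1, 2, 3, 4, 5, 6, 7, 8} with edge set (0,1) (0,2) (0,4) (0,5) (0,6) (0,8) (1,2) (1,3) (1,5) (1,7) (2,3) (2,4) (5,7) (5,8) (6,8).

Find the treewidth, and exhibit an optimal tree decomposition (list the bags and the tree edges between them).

Treewidth 2.
Bags: B1 = {1, 2, 3}  B2 = {0, 1, 2}  B3 = {0, 2, 4}  B4 = {0, 1, 5}  B5 = {0, 5, 8}  B6 = {0, 6, 8}  B7 = {1, 5, 7}
Tree: B1–B2, B2–B3, B2–B4, B4–B5, B5–B6, B4–B7

Each bag holds 3 vertices, so the decomposition has width 2, which upper-bounds the treewidth. Conversely, {0, 5, 8} is a clique of size 3, and the vertices of any clique must share a bag in every tree decomposition; so some bag has ≥ 3 vertices and tw(G) ≥ 2. Hence tw(G) = 2 exactly.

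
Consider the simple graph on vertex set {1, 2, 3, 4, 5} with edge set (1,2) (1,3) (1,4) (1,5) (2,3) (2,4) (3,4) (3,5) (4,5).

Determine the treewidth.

3

A width-3 tree decomposition is:
Bags: B1 = {1, 2, 3, 4}  B2 = {1, 3, 4, 5}
Tree: B1–B2
Every bag has size at most 4, so the width is 4 − 1 = 3 and tw(G) ≤ 3. On the other hand G contains the 4-clique {1, 2, 3, 4}. A clique must lie in a single bag of any decomposition, so no decomposition can have width below 3. Combining the bounds, tw(G) = 3.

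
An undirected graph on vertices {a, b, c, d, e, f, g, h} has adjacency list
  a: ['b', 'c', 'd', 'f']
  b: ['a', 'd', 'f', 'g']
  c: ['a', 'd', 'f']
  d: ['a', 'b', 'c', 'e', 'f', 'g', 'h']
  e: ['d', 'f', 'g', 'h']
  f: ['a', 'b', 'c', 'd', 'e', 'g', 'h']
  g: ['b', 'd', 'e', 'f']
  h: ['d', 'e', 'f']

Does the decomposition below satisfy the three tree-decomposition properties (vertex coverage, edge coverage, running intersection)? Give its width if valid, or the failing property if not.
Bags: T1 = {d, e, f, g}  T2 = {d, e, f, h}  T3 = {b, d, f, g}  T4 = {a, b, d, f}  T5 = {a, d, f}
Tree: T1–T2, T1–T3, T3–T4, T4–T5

A tree decomposition must satisfy three properties: every vertex lies in some bag; for every edge, both endpoints lie together in some bag; and for every vertex, the bags containing it form a connected subtree. Here vertex c appears in no bag, so the decomposition is invalid.

No — vertex c appears in no bag.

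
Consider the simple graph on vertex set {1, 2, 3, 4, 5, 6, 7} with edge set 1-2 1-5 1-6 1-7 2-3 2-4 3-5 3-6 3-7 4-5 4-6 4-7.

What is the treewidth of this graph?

A width-3 tree decomposition is:
Bags: B1 = {1, 3, 4, 7}  B2 = {1, 2, 3, 4}  B3 = {1, 3, 4, 6}  B4 = {1, 3, 4, 5}
Tree: B1–B2, B2–B3, B3–B4
Each bag holds 4 vertices, so the decomposition has width 3, which upper-bounds the treewidth. For the lower bound: the 4 vertex sets {4,7}, {1,2}, {3}, {6} are disjoint, each induces a connected subgraph, and every pair is joined by at least one edge of G. Contracting each set to a single vertex therefore yields K_{4} as a minor, and since treewidth is minor-monotone, tw(G) ≥ tw(K_{4}) = 3. Therefore the treewidth is 3.

3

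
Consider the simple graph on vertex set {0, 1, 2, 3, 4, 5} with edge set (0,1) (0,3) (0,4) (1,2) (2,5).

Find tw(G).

A width-1 tree decomposition is:
Bags: B1 = {0, 1}  B2 = {0, 3}  B3 = {0, 4}  B4 = {1, 2}  B5 = {2, 5}
Tree: B1–B2, B1–B3, B1–B4, B4–B5
The largest bag has 2 vertices, giving width 1; this decomposition certifies tw(G) ≤ 1. Any graph with an edge has treewidth ≥ 1, and G has the edge 1–0. Hence tw(G) = 1 exactly.

1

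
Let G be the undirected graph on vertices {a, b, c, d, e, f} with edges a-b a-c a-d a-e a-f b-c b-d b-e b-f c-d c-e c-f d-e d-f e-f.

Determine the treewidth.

5

A width-5 tree decomposition is:
Bags: B1 = {a, b, c, d, e, f}
Tree: (single bag)
With just one bag of size 6, the width is 6 − 1 = 5, so tw(G) ≤ 5. On the other hand G contains the 6-clique {a, b, c, d, e, f}. A clique must lie in a single bag of any decomposition, so no decomposition can have width below 5. Combining the bounds, tw(G) = 5.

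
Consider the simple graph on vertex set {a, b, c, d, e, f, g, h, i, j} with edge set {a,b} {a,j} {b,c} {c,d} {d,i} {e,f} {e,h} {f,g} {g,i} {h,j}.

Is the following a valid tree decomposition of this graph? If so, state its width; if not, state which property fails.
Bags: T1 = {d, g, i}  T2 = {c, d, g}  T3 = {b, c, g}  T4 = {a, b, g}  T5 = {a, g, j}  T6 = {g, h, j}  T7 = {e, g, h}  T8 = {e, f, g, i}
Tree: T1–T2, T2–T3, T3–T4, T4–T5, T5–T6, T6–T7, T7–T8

No — bags containing vertex i are not connected in the tree.

A tree decomposition must satisfy three properties: every vertex lies in some bag; for every edge, both endpoints lie together in some bag; and for every vertex, the bags containing it form a connected subtree. Here bags containing vertex i are not connected in the tree, so the decomposition is invalid.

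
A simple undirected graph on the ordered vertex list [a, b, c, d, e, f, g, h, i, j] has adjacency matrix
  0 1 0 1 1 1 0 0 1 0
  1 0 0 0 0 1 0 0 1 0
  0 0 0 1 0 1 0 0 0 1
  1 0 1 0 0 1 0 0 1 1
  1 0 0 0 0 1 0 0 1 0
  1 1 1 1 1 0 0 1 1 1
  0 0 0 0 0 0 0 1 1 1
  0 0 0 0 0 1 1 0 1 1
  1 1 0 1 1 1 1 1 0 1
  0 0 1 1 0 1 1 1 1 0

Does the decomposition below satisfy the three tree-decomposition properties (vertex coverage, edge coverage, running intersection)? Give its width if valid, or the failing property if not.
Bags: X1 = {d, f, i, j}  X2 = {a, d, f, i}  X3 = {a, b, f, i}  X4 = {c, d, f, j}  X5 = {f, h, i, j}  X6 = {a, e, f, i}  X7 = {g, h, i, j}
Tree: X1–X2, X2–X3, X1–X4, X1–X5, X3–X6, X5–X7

Vertex coverage: the bags together contain {a, b, c, d, e, f, g, h, i, j}, the full vertex set. Edge coverage: each edge of G has both endpoints in at least one bag. Running intersection: for every vertex, the bags containing it form a connected subtree. All three properties hold, so this is a valid tree decomposition of width max|bag| − 1 = 3, and hence tw(G) ≤ 3.

Yes; width 3.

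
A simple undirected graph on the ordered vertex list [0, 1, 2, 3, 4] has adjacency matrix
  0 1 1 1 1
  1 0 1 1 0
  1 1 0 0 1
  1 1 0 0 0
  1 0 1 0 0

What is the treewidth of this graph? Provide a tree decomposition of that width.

Each bag holds 3 vertices, so the decomposition has width 2, which upper-bounds the treewidth. For the lower bound, the 3 vertices {0, 1, 2} are pairwise adjacent, and any tree decomposition puts a clique entirely inside one bag — forcing width ≥ 2. Hence tw(G) = 2 exactly.

Treewidth 2.
Bags: B1 = {0, 1, 2}  B2 = {0, 2, 4}  B3 = {0, 1, 3}
Tree: B1–B2, B1–B3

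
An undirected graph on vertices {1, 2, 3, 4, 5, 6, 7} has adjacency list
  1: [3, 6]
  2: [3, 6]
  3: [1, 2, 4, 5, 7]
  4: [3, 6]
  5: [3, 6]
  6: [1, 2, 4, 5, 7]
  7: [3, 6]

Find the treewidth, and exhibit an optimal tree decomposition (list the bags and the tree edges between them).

The largest bag has 3 vertices, giving width 2; this decomposition certifies tw(G) ≤ 2. Since 6–2–3–4–6 is a cycle in G, G is not acyclic. Forests are exactly the graphs of treewidth ≤ 1, so tw(G) ≥ 2. Hence tw(G) = 2 exactly.

Treewidth 2.
Bags: B1 = {2, 3, 6}  B2 = {3, 4, 6}  B3 = {3, 5, 6}  B4 = {1, 3, 6}  B5 = {3, 6, 7}
Tree: B1–B2, B2–B3, B3–B4, B4–B5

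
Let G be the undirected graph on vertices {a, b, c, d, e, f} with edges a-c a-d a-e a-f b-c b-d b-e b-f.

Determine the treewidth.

2

A width-2 tree decomposition is:
Bags: B1 = {a, b, e}  B2 = {a, b, d}  B3 = {a, b, f}  B4 = {a, b, c}
Tree: B1–B2, B2–B3, B3–B4
Every bag has size at most 3, so the width is 3 − 1 = 2 and tw(G) ≤ 2. Since e–a–d–b–e is a cycle in G, G is not acyclic. Forests are exactly the graphs of treewidth ≤ 1, so tw(G) ≥ 2. Therefore the treewidth is 2.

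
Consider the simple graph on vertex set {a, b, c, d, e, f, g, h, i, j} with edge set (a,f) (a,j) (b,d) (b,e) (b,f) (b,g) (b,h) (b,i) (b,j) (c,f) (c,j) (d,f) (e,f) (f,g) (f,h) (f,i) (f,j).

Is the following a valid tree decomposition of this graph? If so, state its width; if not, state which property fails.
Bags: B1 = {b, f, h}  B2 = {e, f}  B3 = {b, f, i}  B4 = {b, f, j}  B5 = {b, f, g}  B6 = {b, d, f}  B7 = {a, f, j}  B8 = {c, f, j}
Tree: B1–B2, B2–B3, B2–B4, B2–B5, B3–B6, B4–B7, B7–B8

A tree decomposition must satisfy three properties: every vertex lies in some bag; for every edge, both endpoints lie together in some bag; and for every vertex, the bags containing it form a connected subtree. Here edge (b,e) lies in no bag, so the decomposition is invalid.

No — edge (b,e) lies in no bag.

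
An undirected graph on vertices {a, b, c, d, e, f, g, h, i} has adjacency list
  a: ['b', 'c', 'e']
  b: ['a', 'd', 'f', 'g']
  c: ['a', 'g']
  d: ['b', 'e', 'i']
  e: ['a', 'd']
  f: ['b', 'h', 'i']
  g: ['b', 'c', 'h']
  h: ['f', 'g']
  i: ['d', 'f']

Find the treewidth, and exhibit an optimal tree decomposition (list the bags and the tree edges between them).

Treewidth 3.
One optimal decomposition is:
Bags: B1 = {a, c, g, h}  B2 = {a, b, g, h}  B3 = {a, b, f, h}  B4 = {a, b, e, f}  B5 = {b, d, e, f}  B6 = {d, e, f, i}
Tree: B1–B2, B2–B3, B3–B4, B4–B5, B5–B6

Every bag has size at most 4, so the width is 4 − 1 = 3 and tw(G) ≤ 3. For the lower bound: the 4 vertex sets {c,g,h}, {a}, {b}, {d,e,f,i} are disjoint, each induces a connected subgraph, and every pair is joined by at least one edge of G. Contracting each set to a single vertex therefore yields K_{4} as a minor, and since treewidth is minor-monotone, tw(G) ≥ tw(K_{4}) = 3. Combining the bounds, tw(G) = 3.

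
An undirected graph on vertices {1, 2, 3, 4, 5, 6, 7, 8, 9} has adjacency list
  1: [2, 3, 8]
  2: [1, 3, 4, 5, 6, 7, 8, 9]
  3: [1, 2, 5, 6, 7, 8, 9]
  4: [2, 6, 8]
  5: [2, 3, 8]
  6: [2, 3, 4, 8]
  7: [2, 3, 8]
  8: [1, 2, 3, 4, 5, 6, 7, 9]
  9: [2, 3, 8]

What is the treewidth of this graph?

A width-3 tree decomposition is:
Bags: B1 = {2, 3, 5, 8}  B2 = {2, 3, 6, 8}  B3 = {2, 4, 6, 8}  B4 = {2, 3, 7, 8}  B5 = {2, 3, 8, 9}  B6 = {1, 2, 3, 8}
Tree: B1–B2, B2–B3, B1–B4, B4–B5, B4–B6
The largest bag has 4 vertices, giving width 3; this decomposition certifies tw(G) ≤ 3. On the other hand G contains the 4-clique {1, 2, 3, 8}. A clique must lie in a single bag of any decomposition, so no decomposition can have width below 3. The upper and lower bounds meet at 3, so that is the treewidth.

3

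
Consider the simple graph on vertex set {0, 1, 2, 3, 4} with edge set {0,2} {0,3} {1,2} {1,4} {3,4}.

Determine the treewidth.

A width-2 tree decomposition is:
Bags: B1 = {1, 2, 4}  B2 = {0, 2, 4}  B3 = {0, 3, 4}
Tree: B1–B2, B2–B3
Each bag holds 3 vertices, so the decomposition has width 2, which upper-bounds the treewidth. Since 4–1–2–0–3–4 is a cycle in G, G is not acyclic. Forests are exactly the graphs of treewidth ≤ 1, so tw(G) ≥ 2. Therefore the treewidth is 2.

2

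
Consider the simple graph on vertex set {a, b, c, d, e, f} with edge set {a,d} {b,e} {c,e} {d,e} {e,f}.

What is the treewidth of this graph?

A width-1 tree decomposition is:
Bags: B1 = {e, f}  B2 = {d, e}  B3 = {b, e}  B4 = {a, d}  B5 = {c, e}
Tree: B1–B2, B1–B3, B2–B4, B2–B5
Each bag holds 2 vertices, so the decomposition has width 1, which upper-bounds the treewidth. Any graph with an edge has treewidth ≥ 1, and G has the edge e–f. Combining the bounds, tw(G) = 1.

1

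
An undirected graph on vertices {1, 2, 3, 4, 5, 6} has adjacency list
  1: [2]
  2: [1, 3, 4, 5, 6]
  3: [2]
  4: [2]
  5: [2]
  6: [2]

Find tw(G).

A width-1 tree decomposition is:
Bags: B1 = {2, 5}  B2 = {2, 3}  B3 = {2, 6}  B4 = {2, 4}  B5 = {1, 2}
Tree: B1–B2, B1–B3, B2–B4, B1–B5
Each bag holds 2 vertices, so the decomposition has width 1, which upper-bounds the treewidth. Since G has at least one edge (e.g. 2–5), it is not an edgeless graph, so tw(G) ≥ 1. Hence tw(G) = 1 exactly.

1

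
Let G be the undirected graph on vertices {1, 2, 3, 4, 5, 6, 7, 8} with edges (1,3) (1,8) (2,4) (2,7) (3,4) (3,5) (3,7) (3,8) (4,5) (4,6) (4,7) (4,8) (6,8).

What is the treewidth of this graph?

2

A width-2 tree decomposition is:
Bags: B1 = {3, 4, 7}  B2 = {3, 4, 8}  B3 = {4, 6, 8}  B4 = {3, 4, 5}  B5 = {1, 3, 8}  B6 = {2, 4, 7}
Tree: B1–B2, B2–B3, B2–B4, B2–B5, B1–B6
Each bag holds 3 vertices, so the decomposition has width 2, which upper-bounds the treewidth. Conversely, {1, 3, 8} is a clique of size 3, and the vertices of any clique must share a bag in every tree decomposition; so some bag has ≥ 3 vertices and tw(G) ≥ 2. Combining the bounds, tw(G) = 2.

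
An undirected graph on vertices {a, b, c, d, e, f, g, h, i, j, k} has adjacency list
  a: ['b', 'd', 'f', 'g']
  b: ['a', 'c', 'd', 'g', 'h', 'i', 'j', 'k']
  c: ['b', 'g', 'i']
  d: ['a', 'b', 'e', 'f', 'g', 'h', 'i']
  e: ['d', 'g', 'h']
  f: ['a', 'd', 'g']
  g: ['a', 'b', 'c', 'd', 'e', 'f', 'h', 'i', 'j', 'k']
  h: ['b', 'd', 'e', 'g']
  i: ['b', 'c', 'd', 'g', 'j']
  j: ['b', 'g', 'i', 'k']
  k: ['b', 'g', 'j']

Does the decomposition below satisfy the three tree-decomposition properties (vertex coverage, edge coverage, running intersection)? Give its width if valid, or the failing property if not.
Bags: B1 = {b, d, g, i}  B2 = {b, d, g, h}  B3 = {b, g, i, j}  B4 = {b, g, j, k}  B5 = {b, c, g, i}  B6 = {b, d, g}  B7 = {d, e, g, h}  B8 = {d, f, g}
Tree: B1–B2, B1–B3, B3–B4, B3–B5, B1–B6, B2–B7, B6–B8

A tree decomposition must satisfy three properties: every vertex lies in some bag; for every edge, both endpoints lie together in some bag; and for every vertex, the bags containing it form a connected subtree. Here vertex a appears in no bag, so the decomposition is invalid.

No — vertex a appears in no bag.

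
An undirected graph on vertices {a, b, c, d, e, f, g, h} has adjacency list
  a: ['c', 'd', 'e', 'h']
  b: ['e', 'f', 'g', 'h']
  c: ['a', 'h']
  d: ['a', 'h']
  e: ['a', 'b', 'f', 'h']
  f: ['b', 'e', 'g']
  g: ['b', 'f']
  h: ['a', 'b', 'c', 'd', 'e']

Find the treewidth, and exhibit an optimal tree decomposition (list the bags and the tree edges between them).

The largest bag has 3 vertices, giving width 2; this decomposition certifies tw(G) ≤ 2. On the other hand G contains the 3-clique {b, f, g}. A clique must lie in a single bag of any decomposition, so no decomposition can have width below 2. Therefore the treewidth is 2.

Treewidth 2.
Bags: B1 = {b, e, h}  B2 = {b, e, f}  B3 = {a, e, h}  B4 = {a, c, h}  B5 = {b, f, g}  B6 = {a, d, h}
Tree: B1–B2, B1–B3, B3–B4, B2–B5, B4–B6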